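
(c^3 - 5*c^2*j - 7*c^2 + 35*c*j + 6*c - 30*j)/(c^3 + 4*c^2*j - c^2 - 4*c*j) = (c^2 - 5*c*j - 6*c + 30*j)/(c*(c + 4*j))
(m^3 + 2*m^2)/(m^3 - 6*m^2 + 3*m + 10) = m^2*(m + 2)/(m^3 - 6*m^2 + 3*m + 10)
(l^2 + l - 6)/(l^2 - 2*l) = (l + 3)/l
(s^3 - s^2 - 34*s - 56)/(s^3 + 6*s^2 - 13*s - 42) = (s^2 - 3*s - 28)/(s^2 + 4*s - 21)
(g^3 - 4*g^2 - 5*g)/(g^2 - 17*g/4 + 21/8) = 8*g*(g^2 - 4*g - 5)/(8*g^2 - 34*g + 21)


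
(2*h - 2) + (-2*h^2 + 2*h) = -2*h^2 + 4*h - 2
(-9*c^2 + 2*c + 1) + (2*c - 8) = -9*c^2 + 4*c - 7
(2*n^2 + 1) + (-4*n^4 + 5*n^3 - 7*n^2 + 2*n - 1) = -4*n^4 + 5*n^3 - 5*n^2 + 2*n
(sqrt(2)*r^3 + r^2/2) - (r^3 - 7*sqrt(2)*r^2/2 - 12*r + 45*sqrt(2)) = -r^3 + sqrt(2)*r^3 + r^2/2 + 7*sqrt(2)*r^2/2 + 12*r - 45*sqrt(2)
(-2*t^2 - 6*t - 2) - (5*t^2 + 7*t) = -7*t^2 - 13*t - 2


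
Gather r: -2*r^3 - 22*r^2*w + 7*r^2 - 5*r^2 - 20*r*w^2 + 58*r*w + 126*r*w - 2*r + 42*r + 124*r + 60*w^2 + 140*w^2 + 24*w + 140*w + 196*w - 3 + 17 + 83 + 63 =-2*r^3 + r^2*(2 - 22*w) + r*(-20*w^2 + 184*w + 164) + 200*w^2 + 360*w + 160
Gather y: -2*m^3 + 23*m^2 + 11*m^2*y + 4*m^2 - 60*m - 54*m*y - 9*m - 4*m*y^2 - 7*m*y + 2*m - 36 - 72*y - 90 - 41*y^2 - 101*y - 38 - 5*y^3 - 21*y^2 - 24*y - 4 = -2*m^3 + 27*m^2 - 67*m - 5*y^3 + y^2*(-4*m - 62) + y*(11*m^2 - 61*m - 197) - 168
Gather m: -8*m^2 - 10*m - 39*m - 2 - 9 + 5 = -8*m^2 - 49*m - 6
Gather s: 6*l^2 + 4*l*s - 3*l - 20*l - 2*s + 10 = 6*l^2 - 23*l + s*(4*l - 2) + 10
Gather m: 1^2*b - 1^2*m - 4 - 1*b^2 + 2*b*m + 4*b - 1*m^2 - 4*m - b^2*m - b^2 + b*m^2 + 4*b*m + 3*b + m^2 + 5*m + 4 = -2*b^2 + b*m^2 + 8*b + m*(-b^2 + 6*b)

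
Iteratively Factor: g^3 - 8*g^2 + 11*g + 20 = (g - 5)*(g^2 - 3*g - 4) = (g - 5)*(g + 1)*(g - 4)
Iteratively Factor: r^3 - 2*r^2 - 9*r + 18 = (r - 3)*(r^2 + r - 6) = (r - 3)*(r - 2)*(r + 3)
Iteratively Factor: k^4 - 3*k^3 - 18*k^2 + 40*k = (k - 2)*(k^3 - k^2 - 20*k) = (k - 2)*(k + 4)*(k^2 - 5*k) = k*(k - 2)*(k + 4)*(k - 5)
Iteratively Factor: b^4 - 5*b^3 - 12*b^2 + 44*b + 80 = (b + 2)*(b^3 - 7*b^2 + 2*b + 40) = (b - 4)*(b + 2)*(b^2 - 3*b - 10) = (b - 4)*(b + 2)^2*(b - 5)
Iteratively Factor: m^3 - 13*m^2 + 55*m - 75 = (m - 5)*(m^2 - 8*m + 15) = (m - 5)^2*(m - 3)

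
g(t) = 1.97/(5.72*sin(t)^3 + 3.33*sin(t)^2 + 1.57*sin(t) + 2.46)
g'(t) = 1.97*(-17.16*sin(t)^2*cos(t) - 6.66*sin(t)*cos(t) - 1.57*cos(t))/(5.72*sin(t)^3 + 3.33*sin(t)^2 + 1.57*sin(t) + 2.46)^2 = (-13.1202*sin(t) + 16.9026*cos(2*t) - 19.9955)*cos(t)/(5.72*sin(t)^3 + 3.33*sin(t)^2 + 1.57*sin(t) + 2.46)^2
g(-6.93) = 1.34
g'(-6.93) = -2.75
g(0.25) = 0.63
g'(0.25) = -0.83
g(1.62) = 0.15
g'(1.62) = 0.01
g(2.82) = 0.57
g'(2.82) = 0.84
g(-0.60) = 1.23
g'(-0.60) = -2.07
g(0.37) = 0.53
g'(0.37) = -0.82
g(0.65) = 0.33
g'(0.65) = -0.54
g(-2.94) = 0.88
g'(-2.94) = 0.36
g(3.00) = 0.71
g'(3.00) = 0.73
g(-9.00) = 1.00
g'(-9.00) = 0.80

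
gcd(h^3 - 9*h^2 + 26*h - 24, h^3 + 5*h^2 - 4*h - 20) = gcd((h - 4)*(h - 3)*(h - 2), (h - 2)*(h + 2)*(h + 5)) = h - 2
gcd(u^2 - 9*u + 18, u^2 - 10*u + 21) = u - 3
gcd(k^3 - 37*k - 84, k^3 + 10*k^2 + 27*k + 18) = k + 3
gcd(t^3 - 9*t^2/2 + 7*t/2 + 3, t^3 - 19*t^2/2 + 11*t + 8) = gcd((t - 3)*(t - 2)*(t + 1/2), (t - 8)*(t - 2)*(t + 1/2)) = t^2 - 3*t/2 - 1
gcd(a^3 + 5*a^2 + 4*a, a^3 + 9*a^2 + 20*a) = a^2 + 4*a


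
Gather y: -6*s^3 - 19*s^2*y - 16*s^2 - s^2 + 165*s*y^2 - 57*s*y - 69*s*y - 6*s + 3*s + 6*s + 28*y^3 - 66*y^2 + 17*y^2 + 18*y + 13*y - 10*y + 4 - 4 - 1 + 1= -6*s^3 - 17*s^2 + 3*s + 28*y^3 + y^2*(165*s - 49) + y*(-19*s^2 - 126*s + 21)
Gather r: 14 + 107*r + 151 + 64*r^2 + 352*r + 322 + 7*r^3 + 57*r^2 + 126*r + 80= 7*r^3 + 121*r^2 + 585*r + 567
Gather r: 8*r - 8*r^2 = -8*r^2 + 8*r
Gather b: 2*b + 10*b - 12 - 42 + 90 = 12*b + 36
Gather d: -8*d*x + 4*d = d*(4 - 8*x)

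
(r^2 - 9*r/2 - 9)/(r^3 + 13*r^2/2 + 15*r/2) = (r - 6)/(r*(r + 5))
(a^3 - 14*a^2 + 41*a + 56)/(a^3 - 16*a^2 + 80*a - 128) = (a^2 - 6*a - 7)/(a^2 - 8*a + 16)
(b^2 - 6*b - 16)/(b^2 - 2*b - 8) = (b - 8)/(b - 4)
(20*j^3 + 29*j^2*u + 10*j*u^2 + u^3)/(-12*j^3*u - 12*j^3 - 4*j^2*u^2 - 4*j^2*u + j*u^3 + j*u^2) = (20*j^3 + 29*j^2*u + 10*j*u^2 + u^3)/(j*(-12*j^2*u - 12*j^2 - 4*j*u^2 - 4*j*u + u^3 + u^2))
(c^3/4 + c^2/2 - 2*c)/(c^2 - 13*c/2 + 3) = c*(c^2 + 2*c - 8)/(2*(2*c^2 - 13*c + 6))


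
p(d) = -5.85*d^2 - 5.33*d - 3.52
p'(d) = -11.7*d - 5.33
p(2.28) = -46.08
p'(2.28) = -32.01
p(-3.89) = -71.31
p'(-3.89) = 40.18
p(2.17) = -42.63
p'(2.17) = -30.72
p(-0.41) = -2.32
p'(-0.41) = -0.53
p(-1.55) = -9.31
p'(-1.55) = 12.80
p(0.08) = -3.98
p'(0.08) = -6.27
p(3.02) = -72.97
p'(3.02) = -40.66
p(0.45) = -7.10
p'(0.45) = -10.60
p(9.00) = -525.34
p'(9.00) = -110.63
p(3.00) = -72.16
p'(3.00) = -40.43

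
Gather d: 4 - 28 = -24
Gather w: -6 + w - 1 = w - 7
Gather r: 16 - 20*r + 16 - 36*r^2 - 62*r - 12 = -36*r^2 - 82*r + 20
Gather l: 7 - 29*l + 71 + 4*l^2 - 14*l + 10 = 4*l^2 - 43*l + 88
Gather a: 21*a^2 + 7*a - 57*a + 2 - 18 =21*a^2 - 50*a - 16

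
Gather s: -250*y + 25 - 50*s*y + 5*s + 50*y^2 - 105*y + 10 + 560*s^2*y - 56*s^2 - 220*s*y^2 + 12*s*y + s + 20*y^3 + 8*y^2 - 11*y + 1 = s^2*(560*y - 56) + s*(-220*y^2 - 38*y + 6) + 20*y^3 + 58*y^2 - 366*y + 36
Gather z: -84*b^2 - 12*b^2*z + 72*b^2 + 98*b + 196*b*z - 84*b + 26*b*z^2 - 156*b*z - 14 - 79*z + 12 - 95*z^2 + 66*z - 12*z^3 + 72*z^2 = -12*b^2 + 14*b - 12*z^3 + z^2*(26*b - 23) + z*(-12*b^2 + 40*b - 13) - 2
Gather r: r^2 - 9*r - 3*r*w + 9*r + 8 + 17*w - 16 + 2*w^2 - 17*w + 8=r^2 - 3*r*w + 2*w^2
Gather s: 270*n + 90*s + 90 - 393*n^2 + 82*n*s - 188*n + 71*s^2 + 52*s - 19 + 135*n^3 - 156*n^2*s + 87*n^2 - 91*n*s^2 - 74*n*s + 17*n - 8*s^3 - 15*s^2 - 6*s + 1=135*n^3 - 306*n^2 + 99*n - 8*s^3 + s^2*(56 - 91*n) + s*(-156*n^2 + 8*n + 136) + 72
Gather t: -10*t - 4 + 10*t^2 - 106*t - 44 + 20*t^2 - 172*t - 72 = 30*t^2 - 288*t - 120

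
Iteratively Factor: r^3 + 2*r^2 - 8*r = (r - 2)*(r^2 + 4*r) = (r - 2)*(r + 4)*(r)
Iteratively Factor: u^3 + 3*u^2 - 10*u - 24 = (u + 4)*(u^2 - u - 6) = (u + 2)*(u + 4)*(u - 3)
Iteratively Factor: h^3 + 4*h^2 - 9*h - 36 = (h - 3)*(h^2 + 7*h + 12) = (h - 3)*(h + 3)*(h + 4)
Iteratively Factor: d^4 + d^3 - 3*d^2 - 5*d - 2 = (d - 2)*(d^3 + 3*d^2 + 3*d + 1) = (d - 2)*(d + 1)*(d^2 + 2*d + 1) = (d - 2)*(d + 1)^2*(d + 1)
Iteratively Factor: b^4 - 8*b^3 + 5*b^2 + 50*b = (b - 5)*(b^3 - 3*b^2 - 10*b) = (b - 5)^2*(b^2 + 2*b) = (b - 5)^2*(b + 2)*(b)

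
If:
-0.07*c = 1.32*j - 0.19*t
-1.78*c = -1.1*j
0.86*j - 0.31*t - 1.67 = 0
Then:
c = -0.76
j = -1.22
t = -8.78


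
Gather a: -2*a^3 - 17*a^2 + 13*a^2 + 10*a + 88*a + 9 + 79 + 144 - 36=-2*a^3 - 4*a^2 + 98*a + 196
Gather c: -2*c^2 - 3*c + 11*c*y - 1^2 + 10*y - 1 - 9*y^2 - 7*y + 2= -2*c^2 + c*(11*y - 3) - 9*y^2 + 3*y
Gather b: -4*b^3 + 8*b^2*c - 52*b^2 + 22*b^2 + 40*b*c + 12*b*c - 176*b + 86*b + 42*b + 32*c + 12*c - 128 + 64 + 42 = -4*b^3 + b^2*(8*c - 30) + b*(52*c - 48) + 44*c - 22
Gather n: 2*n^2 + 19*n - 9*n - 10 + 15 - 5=2*n^2 + 10*n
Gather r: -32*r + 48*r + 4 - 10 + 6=16*r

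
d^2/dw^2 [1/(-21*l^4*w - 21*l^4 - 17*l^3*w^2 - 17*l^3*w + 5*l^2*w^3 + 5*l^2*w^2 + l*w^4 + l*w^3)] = 2*((17*l^2 - 15*l*w - 5*l - 6*w^2 - 3*w)*(21*l^3*w + 21*l^3 + 17*l^2*w^2 + 17*l^2*w - 5*l*w^3 - 5*l*w^2 - w^4 - w^3) - (-21*l^3 - 34*l^2*w - 17*l^2 + 15*l*w^2 + 10*l*w + 4*w^3 + 3*w^2)^2)/(l*(21*l^3*w + 21*l^3 + 17*l^2*w^2 + 17*l^2*w - 5*l*w^3 - 5*l*w^2 - w^4 - w^3)^3)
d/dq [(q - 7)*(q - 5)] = 2*q - 12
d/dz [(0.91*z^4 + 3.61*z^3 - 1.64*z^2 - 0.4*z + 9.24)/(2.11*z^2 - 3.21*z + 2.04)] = (3.8402*z^5 - 1.1462*z^4 - 15.7506*z^3 + 28.2016*z^2 - 45.684*z + 28.8444)/(4.4521*z^4 - 13.5462*z^3 + 18.9129*z^2 - 13.0968*z + 4.1616)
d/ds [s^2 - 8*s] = 2*s - 8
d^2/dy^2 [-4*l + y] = 0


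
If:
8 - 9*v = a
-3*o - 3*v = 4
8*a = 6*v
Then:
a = 8/13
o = -28/13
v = 32/39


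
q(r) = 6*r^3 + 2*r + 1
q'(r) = 18*r^2 + 2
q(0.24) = 1.56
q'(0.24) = 3.04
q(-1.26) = -13.52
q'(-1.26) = 30.58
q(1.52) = 25.11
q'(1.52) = 43.59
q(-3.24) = -209.55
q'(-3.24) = 190.96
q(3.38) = 239.45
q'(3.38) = 207.64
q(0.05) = 1.10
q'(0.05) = 2.04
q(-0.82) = -3.95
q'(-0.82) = 14.10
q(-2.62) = -112.15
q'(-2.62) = 125.56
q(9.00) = 4393.00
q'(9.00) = 1460.00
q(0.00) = 1.00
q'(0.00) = 2.00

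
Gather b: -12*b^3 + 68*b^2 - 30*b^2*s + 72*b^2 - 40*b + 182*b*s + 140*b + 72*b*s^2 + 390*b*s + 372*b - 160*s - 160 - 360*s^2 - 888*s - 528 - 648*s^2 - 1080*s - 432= -12*b^3 + b^2*(140 - 30*s) + b*(72*s^2 + 572*s + 472) - 1008*s^2 - 2128*s - 1120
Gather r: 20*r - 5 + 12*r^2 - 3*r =12*r^2 + 17*r - 5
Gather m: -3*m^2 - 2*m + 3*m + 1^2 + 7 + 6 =-3*m^2 + m + 14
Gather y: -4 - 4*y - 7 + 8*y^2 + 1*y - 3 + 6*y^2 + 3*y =14*y^2 - 14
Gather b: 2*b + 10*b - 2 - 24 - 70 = 12*b - 96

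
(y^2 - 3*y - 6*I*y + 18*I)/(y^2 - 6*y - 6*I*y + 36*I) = (y - 3)/(y - 6)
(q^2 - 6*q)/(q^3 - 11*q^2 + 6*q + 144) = q/(q^2 - 5*q - 24)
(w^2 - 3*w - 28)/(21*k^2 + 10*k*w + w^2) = (w^2 - 3*w - 28)/(21*k^2 + 10*k*w + w^2)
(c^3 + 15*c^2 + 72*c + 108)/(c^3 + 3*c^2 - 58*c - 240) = (c^2 + 9*c + 18)/(c^2 - 3*c - 40)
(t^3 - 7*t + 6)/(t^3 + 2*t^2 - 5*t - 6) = (t - 1)/(t + 1)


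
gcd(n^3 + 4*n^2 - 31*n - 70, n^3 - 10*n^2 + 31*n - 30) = n - 5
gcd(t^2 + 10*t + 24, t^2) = 1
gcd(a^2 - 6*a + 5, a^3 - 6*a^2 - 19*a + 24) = a - 1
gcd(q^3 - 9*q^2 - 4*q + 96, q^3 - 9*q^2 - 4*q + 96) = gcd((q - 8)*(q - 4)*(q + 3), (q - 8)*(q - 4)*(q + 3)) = q^3 - 9*q^2 - 4*q + 96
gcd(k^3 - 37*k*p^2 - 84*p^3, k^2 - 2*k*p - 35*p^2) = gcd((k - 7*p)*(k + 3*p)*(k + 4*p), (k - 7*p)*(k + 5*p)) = -k + 7*p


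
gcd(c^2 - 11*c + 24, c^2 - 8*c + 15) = c - 3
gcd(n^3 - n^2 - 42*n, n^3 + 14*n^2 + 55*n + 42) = n + 6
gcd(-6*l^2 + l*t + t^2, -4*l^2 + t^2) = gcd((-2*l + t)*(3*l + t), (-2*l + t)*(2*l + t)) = -2*l + t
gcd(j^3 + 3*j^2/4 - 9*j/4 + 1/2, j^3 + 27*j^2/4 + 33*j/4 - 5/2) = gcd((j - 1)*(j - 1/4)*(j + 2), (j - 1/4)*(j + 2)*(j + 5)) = j^2 + 7*j/4 - 1/2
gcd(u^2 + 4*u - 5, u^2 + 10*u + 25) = u + 5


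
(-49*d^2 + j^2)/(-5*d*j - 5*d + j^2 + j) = (49*d^2 - j^2)/(5*d*j + 5*d - j^2 - j)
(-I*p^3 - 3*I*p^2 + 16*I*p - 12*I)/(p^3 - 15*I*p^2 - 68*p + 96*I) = I*(-p^3 - 3*p^2 + 16*p - 12)/(p^3 - 15*I*p^2 - 68*p + 96*I)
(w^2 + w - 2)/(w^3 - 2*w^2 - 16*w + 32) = (w^2 + w - 2)/(w^3 - 2*w^2 - 16*w + 32)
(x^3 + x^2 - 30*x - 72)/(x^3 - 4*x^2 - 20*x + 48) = (x + 3)/(x - 2)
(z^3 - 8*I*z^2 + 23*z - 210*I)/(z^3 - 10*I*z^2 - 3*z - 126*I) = (z + 5*I)/(z + 3*I)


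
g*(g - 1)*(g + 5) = g^3 + 4*g^2 - 5*g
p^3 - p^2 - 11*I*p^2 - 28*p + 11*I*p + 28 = (p - 1)*(p - 7*I)*(p - 4*I)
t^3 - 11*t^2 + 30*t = t*(t - 6)*(t - 5)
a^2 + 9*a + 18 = (a + 3)*(a + 6)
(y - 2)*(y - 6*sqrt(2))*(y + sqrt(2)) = y^3 - 5*sqrt(2)*y^2 - 2*y^2 - 12*y + 10*sqrt(2)*y + 24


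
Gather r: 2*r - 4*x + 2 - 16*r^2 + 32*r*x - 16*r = -16*r^2 + r*(32*x - 14) - 4*x + 2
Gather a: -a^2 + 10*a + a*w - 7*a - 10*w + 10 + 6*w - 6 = -a^2 + a*(w + 3) - 4*w + 4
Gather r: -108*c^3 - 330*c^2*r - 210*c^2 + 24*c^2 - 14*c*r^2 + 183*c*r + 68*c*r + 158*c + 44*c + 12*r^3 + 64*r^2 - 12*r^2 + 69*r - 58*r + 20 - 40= -108*c^3 - 186*c^2 + 202*c + 12*r^3 + r^2*(52 - 14*c) + r*(-330*c^2 + 251*c + 11) - 20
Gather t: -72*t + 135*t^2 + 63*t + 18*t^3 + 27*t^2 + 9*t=18*t^3 + 162*t^2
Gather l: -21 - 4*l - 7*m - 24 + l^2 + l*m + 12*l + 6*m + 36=l^2 + l*(m + 8) - m - 9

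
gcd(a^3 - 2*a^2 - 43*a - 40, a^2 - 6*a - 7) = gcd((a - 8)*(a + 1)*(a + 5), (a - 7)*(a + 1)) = a + 1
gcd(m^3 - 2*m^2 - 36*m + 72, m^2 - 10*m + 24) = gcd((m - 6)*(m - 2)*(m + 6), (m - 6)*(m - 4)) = m - 6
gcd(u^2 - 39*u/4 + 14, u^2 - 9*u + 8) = u - 8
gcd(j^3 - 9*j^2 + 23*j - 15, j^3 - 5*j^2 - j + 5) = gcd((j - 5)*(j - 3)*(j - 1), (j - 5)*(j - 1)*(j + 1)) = j^2 - 6*j + 5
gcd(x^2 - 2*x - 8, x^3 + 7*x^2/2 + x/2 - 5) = x + 2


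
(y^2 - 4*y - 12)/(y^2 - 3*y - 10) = (y - 6)/(y - 5)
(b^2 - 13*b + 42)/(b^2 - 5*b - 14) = (b - 6)/(b + 2)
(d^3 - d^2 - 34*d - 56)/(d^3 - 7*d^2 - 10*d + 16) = (d^2 - 3*d - 28)/(d^2 - 9*d + 8)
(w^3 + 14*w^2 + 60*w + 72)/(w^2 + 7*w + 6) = (w^2 + 8*w + 12)/(w + 1)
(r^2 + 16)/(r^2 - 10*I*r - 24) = (r + 4*I)/(r - 6*I)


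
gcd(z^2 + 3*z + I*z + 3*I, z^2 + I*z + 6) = 1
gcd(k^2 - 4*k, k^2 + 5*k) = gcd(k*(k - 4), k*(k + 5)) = k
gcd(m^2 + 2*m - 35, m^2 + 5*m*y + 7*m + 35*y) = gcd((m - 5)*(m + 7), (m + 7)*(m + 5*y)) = m + 7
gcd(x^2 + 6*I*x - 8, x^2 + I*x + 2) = x + 2*I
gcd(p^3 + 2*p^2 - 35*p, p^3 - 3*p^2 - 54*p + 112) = p + 7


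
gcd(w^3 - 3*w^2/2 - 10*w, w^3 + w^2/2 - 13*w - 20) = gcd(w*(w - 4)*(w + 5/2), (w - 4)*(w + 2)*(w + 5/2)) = w^2 - 3*w/2 - 10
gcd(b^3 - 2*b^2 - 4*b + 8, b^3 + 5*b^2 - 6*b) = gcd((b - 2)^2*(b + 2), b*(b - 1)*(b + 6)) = 1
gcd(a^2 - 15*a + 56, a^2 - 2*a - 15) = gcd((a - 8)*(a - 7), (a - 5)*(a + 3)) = 1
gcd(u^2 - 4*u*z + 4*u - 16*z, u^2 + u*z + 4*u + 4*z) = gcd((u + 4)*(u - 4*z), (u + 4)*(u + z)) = u + 4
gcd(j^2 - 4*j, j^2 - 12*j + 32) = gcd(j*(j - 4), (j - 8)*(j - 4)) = j - 4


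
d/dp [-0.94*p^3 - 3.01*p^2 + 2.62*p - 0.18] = -2.82*p^2 - 6.02*p + 2.62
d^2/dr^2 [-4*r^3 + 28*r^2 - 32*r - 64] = 56 - 24*r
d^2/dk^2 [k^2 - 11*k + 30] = 2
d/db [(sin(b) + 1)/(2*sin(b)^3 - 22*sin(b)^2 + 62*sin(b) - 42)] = (-sin(b)^3 + 4*sin(b)^2 + 11*sin(b) - 26)*cos(b)/((sin(b) - 7)^2*(sin(b) - 3)^2*(sin(b) - 1)^2)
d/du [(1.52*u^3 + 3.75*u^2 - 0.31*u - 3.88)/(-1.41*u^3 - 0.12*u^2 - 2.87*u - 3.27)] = (-8.88178419700125e-16*u^5 + 5.1051*u^4 - 9.599*u^3 - 42.1233*u^2 - 25.4562*u - 10.1219)/(1.9881*u^6 + 0.3384*u^5 + 8.1078*u^4 + 9.9102*u^3 + 9.0217*u^2 + 18.7698*u + 10.6929)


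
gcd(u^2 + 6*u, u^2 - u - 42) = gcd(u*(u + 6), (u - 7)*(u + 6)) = u + 6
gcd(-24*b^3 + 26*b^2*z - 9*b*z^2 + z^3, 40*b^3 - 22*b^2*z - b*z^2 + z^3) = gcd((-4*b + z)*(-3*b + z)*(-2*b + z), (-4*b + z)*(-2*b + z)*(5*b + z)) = 8*b^2 - 6*b*z + z^2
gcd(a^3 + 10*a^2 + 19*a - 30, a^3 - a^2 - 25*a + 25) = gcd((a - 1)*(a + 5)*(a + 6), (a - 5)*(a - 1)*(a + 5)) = a^2 + 4*a - 5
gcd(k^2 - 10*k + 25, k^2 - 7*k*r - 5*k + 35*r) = k - 5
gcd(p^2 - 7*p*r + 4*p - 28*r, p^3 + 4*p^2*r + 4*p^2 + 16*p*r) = p + 4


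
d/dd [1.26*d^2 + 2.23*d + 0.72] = 2.52*d + 2.23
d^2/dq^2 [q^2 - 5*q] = 2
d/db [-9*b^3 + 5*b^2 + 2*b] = -27*b^2 + 10*b + 2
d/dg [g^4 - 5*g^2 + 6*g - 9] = 4*g^3 - 10*g + 6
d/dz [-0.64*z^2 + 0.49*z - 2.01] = 0.49 - 1.28*z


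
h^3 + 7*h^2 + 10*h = h*(h + 2)*(h + 5)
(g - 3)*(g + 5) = g^2 + 2*g - 15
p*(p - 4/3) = p^2 - 4*p/3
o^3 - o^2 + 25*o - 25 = (o - 1)*(o - 5*I)*(o + 5*I)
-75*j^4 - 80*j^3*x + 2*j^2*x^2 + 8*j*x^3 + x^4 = (-3*j + x)*(j + x)*(5*j + x)^2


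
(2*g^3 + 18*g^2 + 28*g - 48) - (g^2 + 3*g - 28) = 2*g^3 + 17*g^2 + 25*g - 20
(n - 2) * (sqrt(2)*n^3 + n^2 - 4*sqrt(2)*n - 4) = sqrt(2)*n^4 - 2*sqrt(2)*n^3 + n^3 - 4*sqrt(2)*n^2 - 2*n^2 - 4*n + 8*sqrt(2)*n + 8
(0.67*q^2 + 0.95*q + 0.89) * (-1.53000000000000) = -1.0251*q^2 - 1.4535*q - 1.3617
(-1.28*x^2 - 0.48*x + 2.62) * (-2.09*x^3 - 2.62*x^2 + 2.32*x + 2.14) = 2.6752*x^5 + 4.3568*x^4 - 7.1878*x^3 - 10.7172*x^2 + 5.0512*x + 5.6068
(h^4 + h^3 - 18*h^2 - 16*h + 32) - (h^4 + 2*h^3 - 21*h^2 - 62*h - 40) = -h^3 + 3*h^2 + 46*h + 72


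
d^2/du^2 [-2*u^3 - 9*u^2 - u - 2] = -12*u - 18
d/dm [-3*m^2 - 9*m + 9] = -6*m - 9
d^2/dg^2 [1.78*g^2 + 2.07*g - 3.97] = 3.56000000000000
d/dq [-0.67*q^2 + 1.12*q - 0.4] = 1.12 - 1.34*q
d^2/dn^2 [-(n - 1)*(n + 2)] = -2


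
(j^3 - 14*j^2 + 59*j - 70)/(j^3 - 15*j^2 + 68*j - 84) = (j - 5)/(j - 6)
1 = 1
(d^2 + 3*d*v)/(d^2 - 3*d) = (d + 3*v)/(d - 3)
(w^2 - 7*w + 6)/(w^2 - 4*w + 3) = (w - 6)/(w - 3)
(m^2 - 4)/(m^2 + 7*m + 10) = (m - 2)/(m + 5)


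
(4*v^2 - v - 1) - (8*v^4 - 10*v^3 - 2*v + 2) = -8*v^4 + 10*v^3 + 4*v^2 + v - 3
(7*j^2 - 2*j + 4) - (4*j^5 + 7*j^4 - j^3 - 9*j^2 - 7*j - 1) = -4*j^5 - 7*j^4 + j^3 + 16*j^2 + 5*j + 5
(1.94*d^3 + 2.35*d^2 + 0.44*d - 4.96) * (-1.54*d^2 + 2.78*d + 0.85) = -2.9876*d^5 + 1.7742*d^4 + 7.5044*d^3 + 10.8591*d^2 - 13.4148*d - 4.216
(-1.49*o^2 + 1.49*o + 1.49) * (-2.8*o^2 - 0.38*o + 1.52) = 4.172*o^4 - 3.6058*o^3 - 7.003*o^2 + 1.6986*o + 2.2648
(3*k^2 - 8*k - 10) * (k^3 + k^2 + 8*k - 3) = 3*k^5 - 5*k^4 + 6*k^3 - 83*k^2 - 56*k + 30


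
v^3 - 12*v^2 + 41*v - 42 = (v - 7)*(v - 3)*(v - 2)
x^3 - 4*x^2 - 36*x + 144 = (x - 6)*(x - 4)*(x + 6)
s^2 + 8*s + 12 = (s + 2)*(s + 6)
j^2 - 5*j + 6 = (j - 3)*(j - 2)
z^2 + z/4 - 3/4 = (z - 3/4)*(z + 1)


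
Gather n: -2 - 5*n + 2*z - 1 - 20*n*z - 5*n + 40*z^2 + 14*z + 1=n*(-20*z - 10) + 40*z^2 + 16*z - 2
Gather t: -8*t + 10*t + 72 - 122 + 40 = 2*t - 10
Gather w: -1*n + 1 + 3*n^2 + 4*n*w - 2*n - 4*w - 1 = 3*n^2 - 3*n + w*(4*n - 4)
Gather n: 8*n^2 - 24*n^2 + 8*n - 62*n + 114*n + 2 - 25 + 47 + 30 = -16*n^2 + 60*n + 54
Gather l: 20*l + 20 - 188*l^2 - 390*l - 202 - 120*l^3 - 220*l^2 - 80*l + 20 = -120*l^3 - 408*l^2 - 450*l - 162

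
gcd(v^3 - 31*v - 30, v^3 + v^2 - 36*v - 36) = v^2 - 5*v - 6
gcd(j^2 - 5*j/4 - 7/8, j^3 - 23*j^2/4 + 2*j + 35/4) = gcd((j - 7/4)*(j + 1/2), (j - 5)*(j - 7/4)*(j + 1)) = j - 7/4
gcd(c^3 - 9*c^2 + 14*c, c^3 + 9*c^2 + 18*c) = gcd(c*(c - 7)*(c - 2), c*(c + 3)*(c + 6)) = c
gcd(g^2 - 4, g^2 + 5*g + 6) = g + 2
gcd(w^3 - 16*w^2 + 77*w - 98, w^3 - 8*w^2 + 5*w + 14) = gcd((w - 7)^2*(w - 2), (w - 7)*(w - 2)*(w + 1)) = w^2 - 9*w + 14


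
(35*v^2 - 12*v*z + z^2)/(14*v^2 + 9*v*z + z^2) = (35*v^2 - 12*v*z + z^2)/(14*v^2 + 9*v*z + z^2)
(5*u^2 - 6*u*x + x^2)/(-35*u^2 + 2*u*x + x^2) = (-u + x)/(7*u + x)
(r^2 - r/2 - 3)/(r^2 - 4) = (r + 3/2)/(r + 2)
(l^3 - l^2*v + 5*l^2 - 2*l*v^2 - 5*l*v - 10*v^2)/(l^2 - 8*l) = (l^3 - l^2*v + 5*l^2 - 2*l*v^2 - 5*l*v - 10*v^2)/(l*(l - 8))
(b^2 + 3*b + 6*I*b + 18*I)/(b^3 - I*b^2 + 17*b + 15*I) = (b^2 + b*(3 + 6*I) + 18*I)/(b^3 - I*b^2 + 17*b + 15*I)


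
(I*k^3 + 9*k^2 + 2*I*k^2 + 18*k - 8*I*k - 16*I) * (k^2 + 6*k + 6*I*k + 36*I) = I*k^5 + 3*k^4 + 8*I*k^4 + 24*k^3 + 58*I*k^3 + 84*k^2 + 368*I*k^2 + 384*k + 552*I*k + 576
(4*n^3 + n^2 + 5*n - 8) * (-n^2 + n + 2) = -4*n^5 + 3*n^4 + 4*n^3 + 15*n^2 + 2*n - 16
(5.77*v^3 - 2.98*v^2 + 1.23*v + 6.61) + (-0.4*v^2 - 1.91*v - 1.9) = 5.77*v^3 - 3.38*v^2 - 0.68*v + 4.71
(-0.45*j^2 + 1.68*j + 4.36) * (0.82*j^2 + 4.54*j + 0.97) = -0.369*j^4 - 0.6654*j^3 + 10.7659*j^2 + 21.424*j + 4.2292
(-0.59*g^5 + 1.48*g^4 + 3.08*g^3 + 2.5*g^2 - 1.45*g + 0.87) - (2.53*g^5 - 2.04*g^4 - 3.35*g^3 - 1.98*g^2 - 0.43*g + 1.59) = -3.12*g^5 + 3.52*g^4 + 6.43*g^3 + 4.48*g^2 - 1.02*g - 0.72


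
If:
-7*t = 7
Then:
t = -1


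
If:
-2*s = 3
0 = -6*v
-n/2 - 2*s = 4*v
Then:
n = 6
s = -3/2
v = 0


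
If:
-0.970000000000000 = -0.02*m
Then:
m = 48.50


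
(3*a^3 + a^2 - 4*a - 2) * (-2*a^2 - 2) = -6*a^5 - 2*a^4 + 2*a^3 + 2*a^2 + 8*a + 4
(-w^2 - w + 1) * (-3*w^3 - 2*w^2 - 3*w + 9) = 3*w^5 + 5*w^4 + 2*w^3 - 8*w^2 - 12*w + 9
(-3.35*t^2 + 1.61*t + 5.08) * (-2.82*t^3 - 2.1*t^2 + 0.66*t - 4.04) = 9.447*t^5 + 2.4948*t^4 - 19.9176*t^3 + 3.9286*t^2 - 3.1516*t - 20.5232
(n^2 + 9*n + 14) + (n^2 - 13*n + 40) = 2*n^2 - 4*n + 54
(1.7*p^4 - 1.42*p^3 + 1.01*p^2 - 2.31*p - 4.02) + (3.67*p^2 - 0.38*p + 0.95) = 1.7*p^4 - 1.42*p^3 + 4.68*p^2 - 2.69*p - 3.07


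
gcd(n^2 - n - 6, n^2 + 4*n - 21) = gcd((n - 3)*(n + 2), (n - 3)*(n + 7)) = n - 3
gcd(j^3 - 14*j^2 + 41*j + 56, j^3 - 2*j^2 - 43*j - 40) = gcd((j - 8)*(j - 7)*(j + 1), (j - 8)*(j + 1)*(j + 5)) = j^2 - 7*j - 8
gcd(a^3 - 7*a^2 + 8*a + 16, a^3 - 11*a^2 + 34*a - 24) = a - 4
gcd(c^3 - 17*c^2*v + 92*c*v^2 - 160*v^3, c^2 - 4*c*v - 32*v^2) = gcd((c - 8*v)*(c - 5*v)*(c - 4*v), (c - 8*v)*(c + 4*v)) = -c + 8*v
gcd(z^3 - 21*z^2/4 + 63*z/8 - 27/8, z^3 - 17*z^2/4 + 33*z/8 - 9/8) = z^2 - 15*z/4 + 9/4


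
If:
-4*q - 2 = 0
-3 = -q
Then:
No Solution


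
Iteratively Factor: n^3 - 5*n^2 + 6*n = (n)*(n^2 - 5*n + 6) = n*(n - 3)*(n - 2)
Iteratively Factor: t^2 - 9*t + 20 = (t - 5)*(t - 4)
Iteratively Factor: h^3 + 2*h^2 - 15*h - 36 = (h - 4)*(h^2 + 6*h + 9) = (h - 4)*(h + 3)*(h + 3)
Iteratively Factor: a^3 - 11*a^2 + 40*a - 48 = (a - 3)*(a^2 - 8*a + 16) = (a - 4)*(a - 3)*(a - 4)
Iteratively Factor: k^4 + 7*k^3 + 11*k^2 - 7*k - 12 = (k + 3)*(k^3 + 4*k^2 - k - 4) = (k + 3)*(k + 4)*(k^2 - 1) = (k - 1)*(k + 3)*(k + 4)*(k + 1)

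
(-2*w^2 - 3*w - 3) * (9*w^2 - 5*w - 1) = -18*w^4 - 17*w^3 - 10*w^2 + 18*w + 3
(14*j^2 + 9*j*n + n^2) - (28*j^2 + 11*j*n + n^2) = -14*j^2 - 2*j*n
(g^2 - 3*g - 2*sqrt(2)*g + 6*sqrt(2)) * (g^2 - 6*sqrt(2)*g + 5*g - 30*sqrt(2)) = g^4 - 8*sqrt(2)*g^3 + 2*g^3 - 16*sqrt(2)*g^2 + 9*g^2 + 48*g + 120*sqrt(2)*g - 360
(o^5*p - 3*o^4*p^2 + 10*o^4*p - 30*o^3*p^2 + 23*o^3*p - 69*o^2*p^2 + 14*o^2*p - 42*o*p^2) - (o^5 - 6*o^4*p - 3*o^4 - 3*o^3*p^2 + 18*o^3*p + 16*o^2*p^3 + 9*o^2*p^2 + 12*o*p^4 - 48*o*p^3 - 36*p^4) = o^5*p - o^5 - 3*o^4*p^2 + 16*o^4*p + 3*o^4 - 27*o^3*p^2 + 5*o^3*p - 16*o^2*p^3 - 78*o^2*p^2 + 14*o^2*p - 12*o*p^4 + 48*o*p^3 - 42*o*p^2 + 36*p^4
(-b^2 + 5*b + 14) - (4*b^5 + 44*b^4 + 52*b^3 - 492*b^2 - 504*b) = -4*b^5 - 44*b^4 - 52*b^3 + 491*b^2 + 509*b + 14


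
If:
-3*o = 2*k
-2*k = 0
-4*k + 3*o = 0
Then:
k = 0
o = 0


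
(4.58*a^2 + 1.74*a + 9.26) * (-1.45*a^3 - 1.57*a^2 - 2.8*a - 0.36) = -6.641*a^5 - 9.7136*a^4 - 28.9828*a^3 - 21.059*a^2 - 26.5544*a - 3.3336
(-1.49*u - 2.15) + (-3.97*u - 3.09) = -5.46*u - 5.24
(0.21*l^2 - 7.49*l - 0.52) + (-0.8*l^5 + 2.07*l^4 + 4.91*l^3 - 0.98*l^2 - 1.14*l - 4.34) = -0.8*l^5 + 2.07*l^4 + 4.91*l^3 - 0.77*l^2 - 8.63*l - 4.86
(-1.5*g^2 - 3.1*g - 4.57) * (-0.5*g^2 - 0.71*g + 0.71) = 0.75*g^4 + 2.615*g^3 + 3.421*g^2 + 1.0437*g - 3.2447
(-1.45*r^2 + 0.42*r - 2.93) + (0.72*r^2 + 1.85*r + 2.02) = -0.73*r^2 + 2.27*r - 0.91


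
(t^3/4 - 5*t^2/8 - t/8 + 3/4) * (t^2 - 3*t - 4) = t^5/4 - 11*t^4/8 + 3*t^3/4 + 29*t^2/8 - 7*t/4 - 3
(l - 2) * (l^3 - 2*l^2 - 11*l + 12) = l^4 - 4*l^3 - 7*l^2 + 34*l - 24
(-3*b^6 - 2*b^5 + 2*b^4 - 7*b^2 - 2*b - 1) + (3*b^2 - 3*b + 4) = -3*b^6 - 2*b^5 + 2*b^4 - 4*b^2 - 5*b + 3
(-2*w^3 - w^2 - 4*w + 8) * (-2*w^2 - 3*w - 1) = 4*w^5 + 8*w^4 + 13*w^3 - 3*w^2 - 20*w - 8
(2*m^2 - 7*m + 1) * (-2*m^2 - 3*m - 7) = -4*m^4 + 8*m^3 + 5*m^2 + 46*m - 7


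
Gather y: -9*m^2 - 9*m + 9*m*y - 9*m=-9*m^2 + 9*m*y - 18*m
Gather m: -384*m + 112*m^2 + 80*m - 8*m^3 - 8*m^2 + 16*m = -8*m^3 + 104*m^2 - 288*m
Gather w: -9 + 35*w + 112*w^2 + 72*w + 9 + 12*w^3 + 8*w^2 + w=12*w^3 + 120*w^2 + 108*w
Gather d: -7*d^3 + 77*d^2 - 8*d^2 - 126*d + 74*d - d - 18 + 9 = -7*d^3 + 69*d^2 - 53*d - 9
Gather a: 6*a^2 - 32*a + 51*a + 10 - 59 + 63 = 6*a^2 + 19*a + 14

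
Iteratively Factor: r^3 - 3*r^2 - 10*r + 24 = (r + 3)*(r^2 - 6*r + 8) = (r - 2)*(r + 3)*(r - 4)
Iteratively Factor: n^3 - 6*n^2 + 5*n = (n - 5)*(n^2 - n) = (n - 5)*(n - 1)*(n)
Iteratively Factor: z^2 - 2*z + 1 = (z - 1)*(z - 1)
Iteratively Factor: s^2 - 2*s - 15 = (s + 3)*(s - 5)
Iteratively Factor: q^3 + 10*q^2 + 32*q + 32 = (q + 4)*(q^2 + 6*q + 8) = (q + 4)^2*(q + 2)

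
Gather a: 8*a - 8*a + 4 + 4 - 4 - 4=0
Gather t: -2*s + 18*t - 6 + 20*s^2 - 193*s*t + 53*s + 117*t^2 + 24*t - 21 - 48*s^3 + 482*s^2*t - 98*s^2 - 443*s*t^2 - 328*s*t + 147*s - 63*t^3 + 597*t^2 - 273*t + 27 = -48*s^3 - 78*s^2 + 198*s - 63*t^3 + t^2*(714 - 443*s) + t*(482*s^2 - 521*s - 231)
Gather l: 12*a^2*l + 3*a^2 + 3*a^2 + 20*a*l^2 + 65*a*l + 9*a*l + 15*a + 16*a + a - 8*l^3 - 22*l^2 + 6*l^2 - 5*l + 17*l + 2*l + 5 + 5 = 6*a^2 + 32*a - 8*l^3 + l^2*(20*a - 16) + l*(12*a^2 + 74*a + 14) + 10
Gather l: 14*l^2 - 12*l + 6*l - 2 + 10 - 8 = 14*l^2 - 6*l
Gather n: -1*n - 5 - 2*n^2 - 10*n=-2*n^2 - 11*n - 5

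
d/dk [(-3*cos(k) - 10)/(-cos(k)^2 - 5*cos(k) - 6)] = (3*cos(k)^2 + 20*cos(k) + 32)*sin(k)/((cos(k) + 2)^2*(cos(k) + 3)^2)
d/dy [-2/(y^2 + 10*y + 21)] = 4*(y + 5)/(y^2 + 10*y + 21)^2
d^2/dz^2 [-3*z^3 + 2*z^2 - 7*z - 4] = 4 - 18*z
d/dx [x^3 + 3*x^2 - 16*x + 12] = 3*x^2 + 6*x - 16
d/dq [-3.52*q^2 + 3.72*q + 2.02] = 3.72 - 7.04*q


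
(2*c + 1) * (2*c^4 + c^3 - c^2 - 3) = 4*c^5 + 4*c^4 - c^3 - c^2 - 6*c - 3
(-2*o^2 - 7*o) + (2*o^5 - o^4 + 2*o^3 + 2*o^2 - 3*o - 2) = 2*o^5 - o^4 + 2*o^3 - 10*o - 2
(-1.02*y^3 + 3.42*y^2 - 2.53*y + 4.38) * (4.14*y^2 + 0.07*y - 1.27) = -4.2228*y^5 + 14.0874*y^4 - 8.9394*y^3 + 13.6127*y^2 + 3.5197*y - 5.5626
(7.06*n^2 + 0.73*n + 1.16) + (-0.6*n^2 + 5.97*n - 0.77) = 6.46*n^2 + 6.7*n + 0.39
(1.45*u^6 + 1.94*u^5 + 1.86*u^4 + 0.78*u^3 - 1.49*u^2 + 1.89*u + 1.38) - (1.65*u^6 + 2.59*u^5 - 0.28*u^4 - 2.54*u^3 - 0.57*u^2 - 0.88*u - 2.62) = -0.2*u^6 - 0.65*u^5 + 2.14*u^4 + 3.32*u^3 - 0.92*u^2 + 2.77*u + 4.0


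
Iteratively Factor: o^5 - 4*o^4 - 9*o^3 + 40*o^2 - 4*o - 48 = (o + 3)*(o^4 - 7*o^3 + 12*o^2 + 4*o - 16) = (o + 1)*(o + 3)*(o^3 - 8*o^2 + 20*o - 16) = (o - 2)*(o + 1)*(o + 3)*(o^2 - 6*o + 8) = (o - 4)*(o - 2)*(o + 1)*(o + 3)*(o - 2)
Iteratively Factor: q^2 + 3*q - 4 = (q + 4)*(q - 1)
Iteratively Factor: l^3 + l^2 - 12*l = (l)*(l^2 + l - 12) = l*(l + 4)*(l - 3)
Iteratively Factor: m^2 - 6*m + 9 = (m - 3)*(m - 3)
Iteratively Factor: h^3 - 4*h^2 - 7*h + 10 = (h + 2)*(h^2 - 6*h + 5) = (h - 1)*(h + 2)*(h - 5)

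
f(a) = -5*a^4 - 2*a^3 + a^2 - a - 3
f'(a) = -20*a^3 - 6*a^2 + 2*a - 1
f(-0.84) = -2.76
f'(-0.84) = 4.94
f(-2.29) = -108.95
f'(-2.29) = 203.14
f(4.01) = -1412.74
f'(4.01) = -1379.08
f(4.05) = -1468.72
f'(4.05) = -1419.92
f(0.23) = -3.22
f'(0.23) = -1.10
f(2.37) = -184.13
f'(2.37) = -296.20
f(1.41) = -27.79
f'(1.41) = -66.17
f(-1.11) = -5.51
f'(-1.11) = 16.74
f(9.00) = -34194.00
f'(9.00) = -15049.00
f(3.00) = -456.00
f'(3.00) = -589.00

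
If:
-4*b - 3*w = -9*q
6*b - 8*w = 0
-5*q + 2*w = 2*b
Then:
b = 0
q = 0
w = 0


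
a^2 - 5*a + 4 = (a - 4)*(a - 1)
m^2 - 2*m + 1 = (m - 1)^2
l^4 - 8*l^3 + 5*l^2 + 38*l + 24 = (l - 6)*(l - 4)*(l + 1)^2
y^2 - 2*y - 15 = (y - 5)*(y + 3)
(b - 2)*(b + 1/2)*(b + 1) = b^3 - b^2/2 - 5*b/2 - 1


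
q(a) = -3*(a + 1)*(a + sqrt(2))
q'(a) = -6*a - 3*sqrt(2) - 3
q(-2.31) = -3.52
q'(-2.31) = 6.62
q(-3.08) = -10.39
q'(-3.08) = 11.24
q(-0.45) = -1.59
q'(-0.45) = -4.54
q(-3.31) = -13.14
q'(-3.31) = 12.62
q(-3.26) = -12.51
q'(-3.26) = 12.32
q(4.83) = -109.21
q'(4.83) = -36.22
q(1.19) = -17.11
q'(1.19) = -14.38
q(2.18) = -34.29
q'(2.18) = -20.32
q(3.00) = -52.97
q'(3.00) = -25.24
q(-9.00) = -182.06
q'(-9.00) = 46.76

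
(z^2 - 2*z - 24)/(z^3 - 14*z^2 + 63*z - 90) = (z + 4)/(z^2 - 8*z + 15)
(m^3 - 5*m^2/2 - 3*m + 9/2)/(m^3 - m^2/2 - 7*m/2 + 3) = (2*m^2 - 3*m - 9)/(2*m^2 + m - 6)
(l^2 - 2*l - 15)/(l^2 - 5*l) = (l + 3)/l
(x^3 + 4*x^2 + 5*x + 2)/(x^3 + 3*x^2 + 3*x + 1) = (x + 2)/(x + 1)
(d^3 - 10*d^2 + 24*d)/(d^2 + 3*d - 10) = d*(d^2 - 10*d + 24)/(d^2 + 3*d - 10)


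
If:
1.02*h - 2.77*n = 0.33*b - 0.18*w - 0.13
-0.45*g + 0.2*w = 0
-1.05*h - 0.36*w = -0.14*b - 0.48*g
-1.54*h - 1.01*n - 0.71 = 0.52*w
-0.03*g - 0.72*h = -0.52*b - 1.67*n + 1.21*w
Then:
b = -3.49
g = -0.40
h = -0.34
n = 0.28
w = -0.90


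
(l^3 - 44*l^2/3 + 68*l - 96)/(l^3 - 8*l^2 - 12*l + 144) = (l - 8/3)/(l + 4)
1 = 1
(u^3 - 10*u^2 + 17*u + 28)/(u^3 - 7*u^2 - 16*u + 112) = (u + 1)/(u + 4)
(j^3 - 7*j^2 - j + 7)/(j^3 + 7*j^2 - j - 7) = (j - 7)/(j + 7)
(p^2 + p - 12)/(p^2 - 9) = (p + 4)/(p + 3)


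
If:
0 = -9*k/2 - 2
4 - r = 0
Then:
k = -4/9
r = 4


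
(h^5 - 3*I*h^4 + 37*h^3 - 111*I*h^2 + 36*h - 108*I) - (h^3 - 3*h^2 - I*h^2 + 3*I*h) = h^5 - 3*I*h^4 + 36*h^3 + 3*h^2 - 110*I*h^2 + 36*h - 3*I*h - 108*I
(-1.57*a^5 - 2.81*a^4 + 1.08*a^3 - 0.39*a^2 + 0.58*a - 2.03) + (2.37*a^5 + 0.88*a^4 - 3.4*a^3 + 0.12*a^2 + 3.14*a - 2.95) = 0.8*a^5 - 1.93*a^4 - 2.32*a^3 - 0.27*a^2 + 3.72*a - 4.98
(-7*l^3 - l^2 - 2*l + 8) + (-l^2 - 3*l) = -7*l^3 - 2*l^2 - 5*l + 8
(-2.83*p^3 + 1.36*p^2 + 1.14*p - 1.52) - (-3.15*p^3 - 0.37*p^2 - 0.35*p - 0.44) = 0.32*p^3 + 1.73*p^2 + 1.49*p - 1.08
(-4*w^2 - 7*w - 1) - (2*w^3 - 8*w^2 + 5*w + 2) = -2*w^3 + 4*w^2 - 12*w - 3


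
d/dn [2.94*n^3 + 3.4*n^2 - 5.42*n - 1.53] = 8.82*n^2 + 6.8*n - 5.42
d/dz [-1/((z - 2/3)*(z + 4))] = 6*(3*z + 5)/((z + 4)^2*(3*z - 2)^2)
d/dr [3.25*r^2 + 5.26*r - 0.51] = 6.5*r + 5.26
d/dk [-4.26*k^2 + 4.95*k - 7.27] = 4.95 - 8.52*k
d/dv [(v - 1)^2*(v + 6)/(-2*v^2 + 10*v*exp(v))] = (v - 1)*(v*(-3*v - 11)*(v - 5*exp(v)) - (v - 1)*(v + 6)*(5*v*exp(v) - 2*v + 5*exp(v)))/(2*v^2*(v - 5*exp(v))^2)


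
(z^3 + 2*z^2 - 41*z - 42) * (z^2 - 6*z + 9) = z^5 - 4*z^4 - 44*z^3 + 222*z^2 - 117*z - 378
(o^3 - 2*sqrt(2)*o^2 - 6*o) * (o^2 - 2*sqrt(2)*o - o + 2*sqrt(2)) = o^5 - 4*sqrt(2)*o^4 - o^4 + 2*o^3 + 4*sqrt(2)*o^3 - 2*o^2 + 12*sqrt(2)*o^2 - 12*sqrt(2)*o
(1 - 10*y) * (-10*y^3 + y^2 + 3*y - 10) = 100*y^4 - 20*y^3 - 29*y^2 + 103*y - 10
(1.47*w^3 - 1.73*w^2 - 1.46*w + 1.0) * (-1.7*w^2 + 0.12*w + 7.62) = -2.499*w^5 + 3.1174*w^4 + 13.4758*w^3 - 15.0578*w^2 - 11.0052*w + 7.62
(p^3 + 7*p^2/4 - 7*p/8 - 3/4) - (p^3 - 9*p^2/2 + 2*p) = 25*p^2/4 - 23*p/8 - 3/4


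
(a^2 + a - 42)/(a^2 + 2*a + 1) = (a^2 + a - 42)/(a^2 + 2*a + 1)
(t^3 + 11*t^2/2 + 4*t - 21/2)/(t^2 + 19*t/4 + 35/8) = 4*(t^2 + 2*t - 3)/(4*t + 5)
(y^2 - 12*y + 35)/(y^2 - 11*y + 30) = (y - 7)/(y - 6)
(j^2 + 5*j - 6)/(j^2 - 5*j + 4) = (j + 6)/(j - 4)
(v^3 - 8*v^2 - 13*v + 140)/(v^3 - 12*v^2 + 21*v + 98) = (v^2 - v - 20)/(v^2 - 5*v - 14)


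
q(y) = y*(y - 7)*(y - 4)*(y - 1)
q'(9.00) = 674.00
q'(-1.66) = -274.98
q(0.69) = -4.47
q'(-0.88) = -127.24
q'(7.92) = 318.78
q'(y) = y*(y - 7)*(y - 4) + y*(y - 7)*(y - 1) + y*(y - 4)*(y - 1) + (y - 7)*(y - 4)*(y - 1)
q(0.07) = -1.77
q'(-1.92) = -338.78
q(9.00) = 720.00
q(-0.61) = 34.45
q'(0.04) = -24.94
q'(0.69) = 9.99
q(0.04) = -1.06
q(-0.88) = 63.62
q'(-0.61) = -89.88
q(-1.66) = 216.43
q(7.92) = 197.65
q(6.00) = -60.00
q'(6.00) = 8.00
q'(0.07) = -22.72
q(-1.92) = 296.05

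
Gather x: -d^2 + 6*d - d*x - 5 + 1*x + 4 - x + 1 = -d^2 - d*x + 6*d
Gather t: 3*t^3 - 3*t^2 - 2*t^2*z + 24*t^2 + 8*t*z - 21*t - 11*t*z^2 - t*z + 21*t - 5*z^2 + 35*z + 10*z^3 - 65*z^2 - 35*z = 3*t^3 + t^2*(21 - 2*z) + t*(-11*z^2 + 7*z) + 10*z^3 - 70*z^2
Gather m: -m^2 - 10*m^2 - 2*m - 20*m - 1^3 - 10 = -11*m^2 - 22*m - 11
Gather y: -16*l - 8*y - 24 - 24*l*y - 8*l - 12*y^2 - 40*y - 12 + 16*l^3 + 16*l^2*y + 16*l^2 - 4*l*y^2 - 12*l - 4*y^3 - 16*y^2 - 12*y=16*l^3 + 16*l^2 - 36*l - 4*y^3 + y^2*(-4*l - 28) + y*(16*l^2 - 24*l - 60) - 36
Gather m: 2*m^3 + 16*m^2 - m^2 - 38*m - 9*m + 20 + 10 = 2*m^3 + 15*m^2 - 47*m + 30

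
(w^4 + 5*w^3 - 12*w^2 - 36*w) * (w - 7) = w^5 - 2*w^4 - 47*w^3 + 48*w^2 + 252*w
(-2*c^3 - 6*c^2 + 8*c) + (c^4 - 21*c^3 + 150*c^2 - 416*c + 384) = c^4 - 23*c^3 + 144*c^2 - 408*c + 384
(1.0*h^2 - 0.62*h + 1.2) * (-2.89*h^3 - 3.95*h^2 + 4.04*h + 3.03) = -2.89*h^5 - 2.1582*h^4 + 3.021*h^3 - 4.2148*h^2 + 2.9694*h + 3.636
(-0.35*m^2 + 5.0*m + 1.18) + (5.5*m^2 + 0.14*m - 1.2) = 5.15*m^2 + 5.14*m - 0.02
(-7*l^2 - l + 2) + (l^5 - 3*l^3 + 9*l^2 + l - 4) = l^5 - 3*l^3 + 2*l^2 - 2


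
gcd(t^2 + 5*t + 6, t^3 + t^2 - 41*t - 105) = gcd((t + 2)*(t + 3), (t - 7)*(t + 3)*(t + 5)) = t + 3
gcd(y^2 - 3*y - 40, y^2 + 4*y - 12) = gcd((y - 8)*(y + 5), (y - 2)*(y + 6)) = 1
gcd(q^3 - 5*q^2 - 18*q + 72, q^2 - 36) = q - 6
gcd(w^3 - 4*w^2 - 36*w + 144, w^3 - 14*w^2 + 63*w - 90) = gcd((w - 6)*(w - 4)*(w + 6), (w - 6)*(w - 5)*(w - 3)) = w - 6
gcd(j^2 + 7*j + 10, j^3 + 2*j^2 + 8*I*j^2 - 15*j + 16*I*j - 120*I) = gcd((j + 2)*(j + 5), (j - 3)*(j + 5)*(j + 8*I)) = j + 5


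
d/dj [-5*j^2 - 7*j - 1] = -10*j - 7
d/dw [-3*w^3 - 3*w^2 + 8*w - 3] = -9*w^2 - 6*w + 8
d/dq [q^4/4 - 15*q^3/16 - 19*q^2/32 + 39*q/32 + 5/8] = q^3 - 45*q^2/16 - 19*q/16 + 39/32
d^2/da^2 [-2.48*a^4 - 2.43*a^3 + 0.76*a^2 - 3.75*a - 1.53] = -29.76*a^2 - 14.58*a + 1.52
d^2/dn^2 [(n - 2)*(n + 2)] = 2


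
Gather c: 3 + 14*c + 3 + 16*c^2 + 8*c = 16*c^2 + 22*c + 6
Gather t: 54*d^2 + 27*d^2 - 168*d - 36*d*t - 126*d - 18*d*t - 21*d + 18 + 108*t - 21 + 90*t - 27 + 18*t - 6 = 81*d^2 - 315*d + t*(216 - 54*d) - 36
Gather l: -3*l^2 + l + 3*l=-3*l^2 + 4*l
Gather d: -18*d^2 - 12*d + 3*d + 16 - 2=-18*d^2 - 9*d + 14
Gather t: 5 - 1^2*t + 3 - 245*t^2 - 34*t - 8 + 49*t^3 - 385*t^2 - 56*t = 49*t^3 - 630*t^2 - 91*t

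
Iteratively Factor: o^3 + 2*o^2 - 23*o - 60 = (o - 5)*(o^2 + 7*o + 12) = (o - 5)*(o + 4)*(o + 3)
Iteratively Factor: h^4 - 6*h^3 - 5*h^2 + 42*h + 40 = (h + 1)*(h^3 - 7*h^2 + 2*h + 40) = (h + 1)*(h + 2)*(h^2 - 9*h + 20) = (h - 4)*(h + 1)*(h + 2)*(h - 5)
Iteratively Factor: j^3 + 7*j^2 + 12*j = (j)*(j^2 + 7*j + 12) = j*(j + 3)*(j + 4)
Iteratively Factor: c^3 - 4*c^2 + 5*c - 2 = (c - 1)*(c^2 - 3*c + 2) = (c - 2)*(c - 1)*(c - 1)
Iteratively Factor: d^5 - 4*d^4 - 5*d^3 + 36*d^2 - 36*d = (d - 2)*(d^4 - 2*d^3 - 9*d^2 + 18*d) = d*(d - 2)*(d^3 - 2*d^2 - 9*d + 18) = d*(d - 2)*(d + 3)*(d^2 - 5*d + 6) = d*(d - 3)*(d - 2)*(d + 3)*(d - 2)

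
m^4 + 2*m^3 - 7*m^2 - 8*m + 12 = (m - 2)*(m - 1)*(m + 2)*(m + 3)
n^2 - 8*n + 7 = (n - 7)*(n - 1)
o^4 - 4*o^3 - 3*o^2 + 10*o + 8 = (o - 4)*(o - 2)*(o + 1)^2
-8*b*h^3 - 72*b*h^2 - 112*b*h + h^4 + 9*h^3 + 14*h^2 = h*(-8*b + h)*(h + 2)*(h + 7)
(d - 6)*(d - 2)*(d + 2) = d^3 - 6*d^2 - 4*d + 24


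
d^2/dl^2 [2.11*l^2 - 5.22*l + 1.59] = 4.22000000000000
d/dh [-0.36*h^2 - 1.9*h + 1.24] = -0.72*h - 1.9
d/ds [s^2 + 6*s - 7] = 2*s + 6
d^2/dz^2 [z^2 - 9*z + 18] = 2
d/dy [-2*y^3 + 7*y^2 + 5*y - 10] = -6*y^2 + 14*y + 5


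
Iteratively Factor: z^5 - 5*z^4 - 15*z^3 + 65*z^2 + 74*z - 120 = (z + 3)*(z^4 - 8*z^3 + 9*z^2 + 38*z - 40) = (z - 1)*(z + 3)*(z^3 - 7*z^2 + 2*z + 40) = (z - 5)*(z - 1)*(z + 3)*(z^2 - 2*z - 8) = (z - 5)*(z - 4)*(z - 1)*(z + 3)*(z + 2)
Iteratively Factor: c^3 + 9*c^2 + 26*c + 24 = (c + 3)*(c^2 + 6*c + 8) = (c + 2)*(c + 3)*(c + 4)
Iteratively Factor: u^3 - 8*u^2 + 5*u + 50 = (u - 5)*(u^2 - 3*u - 10) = (u - 5)^2*(u + 2)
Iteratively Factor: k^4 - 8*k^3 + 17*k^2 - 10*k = (k - 2)*(k^3 - 6*k^2 + 5*k) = k*(k - 2)*(k^2 - 6*k + 5) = k*(k - 5)*(k - 2)*(k - 1)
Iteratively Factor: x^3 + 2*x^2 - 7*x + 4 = (x + 4)*(x^2 - 2*x + 1) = (x - 1)*(x + 4)*(x - 1)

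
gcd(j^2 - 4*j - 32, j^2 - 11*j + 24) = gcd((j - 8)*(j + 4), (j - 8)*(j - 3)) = j - 8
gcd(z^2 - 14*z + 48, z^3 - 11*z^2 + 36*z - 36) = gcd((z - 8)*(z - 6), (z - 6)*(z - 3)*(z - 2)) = z - 6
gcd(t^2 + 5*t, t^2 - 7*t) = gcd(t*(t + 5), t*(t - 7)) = t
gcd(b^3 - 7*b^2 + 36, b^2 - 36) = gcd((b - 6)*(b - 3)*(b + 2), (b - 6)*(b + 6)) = b - 6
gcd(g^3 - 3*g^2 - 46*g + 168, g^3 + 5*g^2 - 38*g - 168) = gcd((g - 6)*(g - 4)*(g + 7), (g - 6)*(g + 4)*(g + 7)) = g^2 + g - 42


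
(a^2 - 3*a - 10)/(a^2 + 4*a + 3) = (a^2 - 3*a - 10)/(a^2 + 4*a + 3)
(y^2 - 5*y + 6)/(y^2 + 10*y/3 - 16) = 3*(y^2 - 5*y + 6)/(3*y^2 + 10*y - 48)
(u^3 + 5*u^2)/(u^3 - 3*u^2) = (u + 5)/(u - 3)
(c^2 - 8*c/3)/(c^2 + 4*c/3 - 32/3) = c/(c + 4)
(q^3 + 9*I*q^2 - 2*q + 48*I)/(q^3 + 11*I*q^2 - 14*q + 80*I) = (q + 3*I)/(q + 5*I)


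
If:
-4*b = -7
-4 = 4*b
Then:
No Solution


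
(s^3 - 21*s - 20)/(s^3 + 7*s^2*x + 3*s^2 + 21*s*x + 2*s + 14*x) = (s^2 - s - 20)/(s^2 + 7*s*x + 2*s + 14*x)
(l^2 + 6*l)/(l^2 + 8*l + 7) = l*(l + 6)/(l^2 + 8*l + 7)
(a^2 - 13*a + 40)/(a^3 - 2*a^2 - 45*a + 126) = (a^2 - 13*a + 40)/(a^3 - 2*a^2 - 45*a + 126)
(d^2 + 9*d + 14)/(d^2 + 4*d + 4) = (d + 7)/(d + 2)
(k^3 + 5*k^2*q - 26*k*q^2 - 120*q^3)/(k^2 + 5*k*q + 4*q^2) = (k^2 + k*q - 30*q^2)/(k + q)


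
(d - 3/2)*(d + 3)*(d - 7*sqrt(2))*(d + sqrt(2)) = d^4 - 6*sqrt(2)*d^3 + 3*d^3/2 - 37*d^2/2 - 9*sqrt(2)*d^2 - 21*d + 27*sqrt(2)*d + 63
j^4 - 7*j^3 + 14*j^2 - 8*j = j*(j - 4)*(j - 2)*(j - 1)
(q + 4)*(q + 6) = q^2 + 10*q + 24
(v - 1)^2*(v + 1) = v^3 - v^2 - v + 1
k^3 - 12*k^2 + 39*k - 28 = (k - 7)*(k - 4)*(k - 1)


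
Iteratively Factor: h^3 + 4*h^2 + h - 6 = (h + 2)*(h^2 + 2*h - 3) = (h + 2)*(h + 3)*(h - 1)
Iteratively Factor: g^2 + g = (g + 1)*(g)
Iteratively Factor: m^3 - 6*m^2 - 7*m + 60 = (m - 4)*(m^2 - 2*m - 15) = (m - 5)*(m - 4)*(m + 3)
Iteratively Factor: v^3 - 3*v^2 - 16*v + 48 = (v - 3)*(v^2 - 16) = (v - 3)*(v + 4)*(v - 4)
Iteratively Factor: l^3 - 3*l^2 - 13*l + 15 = (l - 1)*(l^2 - 2*l - 15) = (l - 5)*(l - 1)*(l + 3)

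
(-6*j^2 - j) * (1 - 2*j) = 12*j^3 - 4*j^2 - j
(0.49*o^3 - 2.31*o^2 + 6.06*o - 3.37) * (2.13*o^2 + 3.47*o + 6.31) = 1.0437*o^5 - 3.22*o^4 + 7.984*o^3 - 0.726000000000003*o^2 + 26.5447*o - 21.2647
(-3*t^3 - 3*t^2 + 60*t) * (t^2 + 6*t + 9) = -3*t^5 - 21*t^4 + 15*t^3 + 333*t^2 + 540*t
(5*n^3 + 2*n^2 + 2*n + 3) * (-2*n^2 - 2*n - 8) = -10*n^5 - 14*n^4 - 48*n^3 - 26*n^2 - 22*n - 24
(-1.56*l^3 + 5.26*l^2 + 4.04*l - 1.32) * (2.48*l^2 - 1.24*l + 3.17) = -3.8688*l^5 + 14.9792*l^4 - 1.4484*l^3 + 8.391*l^2 + 14.4436*l - 4.1844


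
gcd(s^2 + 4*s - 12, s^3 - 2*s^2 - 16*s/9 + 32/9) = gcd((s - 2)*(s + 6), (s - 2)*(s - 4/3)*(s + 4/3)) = s - 2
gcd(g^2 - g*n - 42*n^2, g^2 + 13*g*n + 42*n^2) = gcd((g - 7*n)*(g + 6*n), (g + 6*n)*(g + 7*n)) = g + 6*n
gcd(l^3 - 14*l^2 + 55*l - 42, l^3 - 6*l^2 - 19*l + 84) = l - 7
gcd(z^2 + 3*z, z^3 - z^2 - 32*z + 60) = 1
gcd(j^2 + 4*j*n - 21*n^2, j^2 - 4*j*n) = 1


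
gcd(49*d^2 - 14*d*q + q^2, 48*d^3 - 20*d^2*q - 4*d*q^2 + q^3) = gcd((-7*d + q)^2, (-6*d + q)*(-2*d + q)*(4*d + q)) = 1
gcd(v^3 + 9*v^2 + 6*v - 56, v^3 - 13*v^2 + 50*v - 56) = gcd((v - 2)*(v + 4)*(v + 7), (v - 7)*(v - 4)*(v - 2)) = v - 2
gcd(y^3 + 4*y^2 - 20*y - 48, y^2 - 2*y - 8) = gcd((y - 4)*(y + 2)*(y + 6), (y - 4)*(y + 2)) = y^2 - 2*y - 8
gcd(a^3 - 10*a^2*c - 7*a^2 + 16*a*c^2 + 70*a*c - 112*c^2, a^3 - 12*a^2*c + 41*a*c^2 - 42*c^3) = a - 2*c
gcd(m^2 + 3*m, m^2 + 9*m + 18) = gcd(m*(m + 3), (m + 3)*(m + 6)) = m + 3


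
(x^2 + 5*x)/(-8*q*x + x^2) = (x + 5)/(-8*q + x)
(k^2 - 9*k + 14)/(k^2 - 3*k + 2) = (k - 7)/(k - 1)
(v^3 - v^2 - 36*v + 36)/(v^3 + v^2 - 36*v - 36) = (v - 1)/(v + 1)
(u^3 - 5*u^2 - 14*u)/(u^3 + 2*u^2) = (u - 7)/u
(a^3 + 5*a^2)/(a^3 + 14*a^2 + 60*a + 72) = a^2*(a + 5)/(a^3 + 14*a^2 + 60*a + 72)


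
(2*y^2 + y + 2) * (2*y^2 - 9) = 4*y^4 + 2*y^3 - 14*y^2 - 9*y - 18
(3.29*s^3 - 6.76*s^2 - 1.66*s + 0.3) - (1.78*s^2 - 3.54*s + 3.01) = 3.29*s^3 - 8.54*s^2 + 1.88*s - 2.71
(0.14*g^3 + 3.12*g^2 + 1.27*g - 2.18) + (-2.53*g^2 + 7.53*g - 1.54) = 0.14*g^3 + 0.59*g^2 + 8.8*g - 3.72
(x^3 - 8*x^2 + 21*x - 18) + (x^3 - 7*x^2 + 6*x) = 2*x^3 - 15*x^2 + 27*x - 18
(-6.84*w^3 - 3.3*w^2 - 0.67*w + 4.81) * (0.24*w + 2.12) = -1.6416*w^4 - 15.2928*w^3 - 7.1568*w^2 - 0.266*w + 10.1972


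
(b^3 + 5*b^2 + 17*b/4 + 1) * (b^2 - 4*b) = b^5 + b^4 - 63*b^3/4 - 16*b^2 - 4*b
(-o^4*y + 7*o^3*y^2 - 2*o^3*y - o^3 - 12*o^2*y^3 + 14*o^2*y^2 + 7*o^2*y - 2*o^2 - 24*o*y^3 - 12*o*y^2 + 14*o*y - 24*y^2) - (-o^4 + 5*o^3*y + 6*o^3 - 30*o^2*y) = -o^4*y + o^4 + 7*o^3*y^2 - 7*o^3*y - 7*o^3 - 12*o^2*y^3 + 14*o^2*y^2 + 37*o^2*y - 2*o^2 - 24*o*y^3 - 12*o*y^2 + 14*o*y - 24*y^2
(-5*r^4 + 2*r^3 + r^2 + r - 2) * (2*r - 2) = -10*r^5 + 14*r^4 - 2*r^3 - 6*r + 4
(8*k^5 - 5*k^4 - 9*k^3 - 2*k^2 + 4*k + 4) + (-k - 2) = 8*k^5 - 5*k^4 - 9*k^3 - 2*k^2 + 3*k + 2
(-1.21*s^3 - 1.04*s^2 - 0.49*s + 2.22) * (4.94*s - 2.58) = -5.9774*s^4 - 2.0158*s^3 + 0.2626*s^2 + 12.231*s - 5.7276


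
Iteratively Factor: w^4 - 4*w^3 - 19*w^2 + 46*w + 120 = (w - 5)*(w^3 + w^2 - 14*w - 24) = (w - 5)*(w + 3)*(w^2 - 2*w - 8) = (w - 5)*(w - 4)*(w + 3)*(w + 2)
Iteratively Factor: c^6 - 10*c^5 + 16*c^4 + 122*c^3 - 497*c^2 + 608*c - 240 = (c - 1)*(c^5 - 9*c^4 + 7*c^3 + 129*c^2 - 368*c + 240) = (c - 1)^2*(c^4 - 8*c^3 - c^2 + 128*c - 240) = (c - 4)*(c - 1)^2*(c^3 - 4*c^2 - 17*c + 60) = (c - 5)*(c - 4)*(c - 1)^2*(c^2 + c - 12) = (c - 5)*(c - 4)*(c - 1)^2*(c + 4)*(c - 3)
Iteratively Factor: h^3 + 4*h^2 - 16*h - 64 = (h + 4)*(h^2 - 16) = (h - 4)*(h + 4)*(h + 4)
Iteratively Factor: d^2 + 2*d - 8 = (d - 2)*(d + 4)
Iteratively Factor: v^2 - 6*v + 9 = (v - 3)*(v - 3)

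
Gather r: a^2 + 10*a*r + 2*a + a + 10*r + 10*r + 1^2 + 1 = a^2 + 3*a + r*(10*a + 20) + 2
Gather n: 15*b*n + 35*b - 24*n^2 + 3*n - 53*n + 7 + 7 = 35*b - 24*n^2 + n*(15*b - 50) + 14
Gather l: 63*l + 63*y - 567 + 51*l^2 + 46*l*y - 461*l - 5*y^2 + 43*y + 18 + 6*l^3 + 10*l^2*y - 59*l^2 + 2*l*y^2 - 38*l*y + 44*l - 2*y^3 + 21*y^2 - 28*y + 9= 6*l^3 + l^2*(10*y - 8) + l*(2*y^2 + 8*y - 354) - 2*y^3 + 16*y^2 + 78*y - 540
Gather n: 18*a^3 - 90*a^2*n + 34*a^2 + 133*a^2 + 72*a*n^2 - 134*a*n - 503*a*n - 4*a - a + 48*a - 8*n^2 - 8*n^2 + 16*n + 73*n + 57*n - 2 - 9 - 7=18*a^3 + 167*a^2 + 43*a + n^2*(72*a - 16) + n*(-90*a^2 - 637*a + 146) - 18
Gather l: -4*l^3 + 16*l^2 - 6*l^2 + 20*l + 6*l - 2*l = -4*l^3 + 10*l^2 + 24*l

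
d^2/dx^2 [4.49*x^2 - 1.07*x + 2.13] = 8.98000000000000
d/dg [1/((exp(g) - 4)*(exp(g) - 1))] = (5 - 2*exp(g))*exp(g)/(exp(4*g) - 10*exp(3*g) + 33*exp(2*g) - 40*exp(g) + 16)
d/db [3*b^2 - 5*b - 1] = 6*b - 5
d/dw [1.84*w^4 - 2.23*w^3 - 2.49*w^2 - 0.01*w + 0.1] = 7.36*w^3 - 6.69*w^2 - 4.98*w - 0.01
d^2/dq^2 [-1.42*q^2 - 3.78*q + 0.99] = -2.84000000000000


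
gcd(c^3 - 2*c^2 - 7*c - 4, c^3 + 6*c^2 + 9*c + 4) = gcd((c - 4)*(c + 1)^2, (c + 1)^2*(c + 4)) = c^2 + 2*c + 1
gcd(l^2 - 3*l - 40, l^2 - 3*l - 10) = 1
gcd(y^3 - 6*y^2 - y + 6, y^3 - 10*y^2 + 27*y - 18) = y^2 - 7*y + 6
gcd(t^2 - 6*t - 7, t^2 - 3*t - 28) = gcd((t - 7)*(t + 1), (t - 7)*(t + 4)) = t - 7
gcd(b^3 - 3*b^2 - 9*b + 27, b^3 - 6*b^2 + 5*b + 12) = b - 3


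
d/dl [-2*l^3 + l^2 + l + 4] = -6*l^2 + 2*l + 1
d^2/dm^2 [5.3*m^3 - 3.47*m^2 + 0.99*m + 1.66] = 31.8*m - 6.94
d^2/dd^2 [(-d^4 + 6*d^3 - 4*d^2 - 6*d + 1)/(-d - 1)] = 2*(3*d^4 + 2*d^3 - 12*d^2 - 18*d - 3)/(d^3 + 3*d^2 + 3*d + 1)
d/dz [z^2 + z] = 2*z + 1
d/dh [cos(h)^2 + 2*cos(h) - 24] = -2*(cos(h) + 1)*sin(h)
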